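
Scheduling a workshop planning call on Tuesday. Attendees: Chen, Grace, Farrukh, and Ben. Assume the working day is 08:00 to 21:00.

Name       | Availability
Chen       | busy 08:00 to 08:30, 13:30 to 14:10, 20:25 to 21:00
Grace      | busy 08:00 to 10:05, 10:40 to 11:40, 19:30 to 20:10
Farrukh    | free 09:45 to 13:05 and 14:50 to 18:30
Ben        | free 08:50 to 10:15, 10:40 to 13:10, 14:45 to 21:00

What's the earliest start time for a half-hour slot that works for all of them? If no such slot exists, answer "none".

Chen free: 08:30-13:30, 14:10-20:25 (invert busy blocks within the working day).
Grace free: 10:05-10:40, 11:40-19:30, 20:10-21:00 (invert busy blocks within the working day).
Farrukh free: 09:45-13:05, 14:50-18:30.
Ben free: 08:50-10:15, 10:40-13:10, 14:45-21:00.
Chen ∩ Grace: 10:05-10:40, 11:40-13:30, 14:10-19:30, 20:10-20:25.
Chen ∩ Grace ∩ Farrukh: 10:05-10:40, 11:40-13:05, 14:50-18:30.
Chen ∩ Grace ∩ Farrukh ∩ Ben: 10:05-10:15, 11:40-13:05, 14:50-18:30.
So the common availability across everyone is 10:05-10:15, 11:40-13:05, 14:50-18:30.
The first common window of at least 30 minutes is 11:40-13:05, so the earliest start is 11:40.

11:40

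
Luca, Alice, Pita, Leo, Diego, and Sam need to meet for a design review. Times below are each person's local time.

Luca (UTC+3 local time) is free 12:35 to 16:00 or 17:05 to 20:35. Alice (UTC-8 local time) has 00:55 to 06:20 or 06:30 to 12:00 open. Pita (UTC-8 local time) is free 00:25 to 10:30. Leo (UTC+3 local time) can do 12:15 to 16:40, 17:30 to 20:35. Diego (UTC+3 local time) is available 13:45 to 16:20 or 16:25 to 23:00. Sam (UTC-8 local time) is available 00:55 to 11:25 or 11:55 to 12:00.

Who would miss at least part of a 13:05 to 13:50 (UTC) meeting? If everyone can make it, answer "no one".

Diego, Leo, Luca

Luca in UTC: 09:35-13:00, 14:05-17:35 (subtract 3h to convert from UTC+3).
Alice in UTC: 08:55-14:20, 14:30-20:00 (add 8h to convert from UTC-8).
Pita in UTC: 08:25-18:30 (add 8h to convert from UTC-8).
Leo in UTC: 09:15-13:40, 14:30-17:35 (subtract 3h to convert from UTC+3).
Diego in UTC: 10:45-13:20, 13:25-20:00 (subtract 3h to convert from UTC+3).
Sam in UTC: 08:55-19:25, 19:55-20:00 (add 8h to convert from UTC-8).
Luca: not fully free for 13:05-13:50. Alice: free for 13:05-13:50. Pita: free for 13:05-13:50. Leo: not fully free for 13:05-13:50. Diego: not fully free for 13:05-13:50. Sam: free for 13:05-13:50.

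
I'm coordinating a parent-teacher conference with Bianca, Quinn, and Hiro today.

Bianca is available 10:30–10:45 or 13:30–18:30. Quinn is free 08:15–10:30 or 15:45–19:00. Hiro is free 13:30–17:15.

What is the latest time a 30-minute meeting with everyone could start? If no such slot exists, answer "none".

16:45

Bianca ∩ Quinn: 15:45-18:30.
Bianca ∩ Quinn ∩ Hiro: 15:45-17:15.
The last common window of at least 30 minutes is 15:45-17:15; a 30-minute meeting can start as late as 16:45 and still end by 17:15.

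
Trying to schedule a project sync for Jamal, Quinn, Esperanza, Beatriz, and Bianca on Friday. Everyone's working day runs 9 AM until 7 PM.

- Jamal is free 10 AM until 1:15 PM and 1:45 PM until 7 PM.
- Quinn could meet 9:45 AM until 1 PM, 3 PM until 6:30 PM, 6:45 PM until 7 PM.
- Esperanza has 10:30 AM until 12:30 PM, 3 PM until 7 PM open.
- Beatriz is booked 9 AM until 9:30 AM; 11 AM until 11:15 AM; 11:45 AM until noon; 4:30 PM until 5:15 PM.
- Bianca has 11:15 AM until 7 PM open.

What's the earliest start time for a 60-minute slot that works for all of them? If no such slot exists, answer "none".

Jamal free: 10:00-13:15, 13:45-19:00.
Quinn free: 09:45-13:00, 15:00-18:30, 18:45-19:00.
Esperanza free: 10:30-12:30, 15:00-19:00.
Beatriz free: 09:30-11:00, 11:15-11:45, 12:00-16:30, 17:15-19:00 (invert busy blocks within the working day).
Bianca free: 11:15-19:00.
Jamal ∩ Quinn: 10:00-13:00, 15:00-18:30, 18:45-19:00.
Jamal ∩ Quinn ∩ Esperanza: 10:30-12:30, 15:00-18:30, 18:45-19:00.
Jamal ∩ Quinn ∩ Esperanza ∩ Beatriz: 10:30-11:00, 11:15-11:45, 12:00-12:30, 15:00-16:30, 17:15-18:30, 18:45-19:00.
Jamal ∩ Quinn ∩ Esperanza ∩ Beatriz ∩ Bianca: 11:15-11:45, 12:00-12:30, 15:00-16:30, 17:15-18:30, 18:45-19:00.
The first common window of at least 60 minutes is 15:00-16:30, so the earliest start is 15:00.

15:00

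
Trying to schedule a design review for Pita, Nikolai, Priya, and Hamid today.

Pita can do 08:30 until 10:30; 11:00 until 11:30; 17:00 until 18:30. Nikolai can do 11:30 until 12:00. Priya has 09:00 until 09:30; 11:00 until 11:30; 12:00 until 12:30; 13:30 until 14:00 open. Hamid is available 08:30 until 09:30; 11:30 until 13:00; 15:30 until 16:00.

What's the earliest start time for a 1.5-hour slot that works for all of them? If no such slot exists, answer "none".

none

Pita ∩ Nikolai: ∅.
Pita ∩ Nikolai ∩ Priya: ∅.
Pita ∩ Nikolai ∩ Priya ∩ Hamid: ∅.
There is no time when everyone is free.
No common window is at least 90 minutes long.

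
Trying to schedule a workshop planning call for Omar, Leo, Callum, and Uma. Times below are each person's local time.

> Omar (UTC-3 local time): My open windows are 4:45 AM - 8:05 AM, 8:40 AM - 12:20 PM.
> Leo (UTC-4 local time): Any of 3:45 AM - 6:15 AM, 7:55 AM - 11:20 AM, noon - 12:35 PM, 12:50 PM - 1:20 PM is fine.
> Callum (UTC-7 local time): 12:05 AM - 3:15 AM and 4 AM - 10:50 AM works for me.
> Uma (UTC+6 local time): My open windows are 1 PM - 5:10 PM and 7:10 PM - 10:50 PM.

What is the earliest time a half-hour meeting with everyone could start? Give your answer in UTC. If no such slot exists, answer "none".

Omar in UTC: 07:45-11:05, 11:40-15:20 (add 3h to convert from UTC-3).
Leo in UTC: 07:45-10:15, 11:55-15:20, 16:00-16:35, 16:50-17:20 (add 4h to convert from UTC-4).
Callum in UTC: 07:05-10:15, 11:00-17:50 (add 7h to convert from UTC-7).
Uma in UTC: 07:00-11:10, 13:10-16:50 (subtract 6h to convert from UTC+6).
Omar ∩ Leo: 07:45-10:15, 11:55-15:20.
Omar ∩ Leo ∩ Callum: 07:45-10:15, 11:55-15:20.
Omar ∩ Leo ∩ Callum ∩ Uma: 07:45-10:15, 13:10-15:20.
The first common window of at least 30 minutes is 07:45-10:15, so the earliest start is 07:45.

07:45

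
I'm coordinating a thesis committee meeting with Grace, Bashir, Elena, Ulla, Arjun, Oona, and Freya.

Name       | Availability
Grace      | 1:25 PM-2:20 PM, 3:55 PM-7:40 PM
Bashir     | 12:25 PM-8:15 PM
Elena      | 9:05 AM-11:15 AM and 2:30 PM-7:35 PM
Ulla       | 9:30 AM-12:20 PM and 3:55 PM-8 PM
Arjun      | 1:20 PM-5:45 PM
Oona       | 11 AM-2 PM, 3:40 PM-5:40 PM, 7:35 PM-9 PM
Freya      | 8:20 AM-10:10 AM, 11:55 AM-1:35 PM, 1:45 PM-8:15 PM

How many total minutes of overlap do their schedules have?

Grace ∩ Bashir: 13:25-14:20, 15:55-19:40.
Grace ∩ Bashir ∩ Elena: 15:55-19:35.
Grace ∩ Bashir ∩ Elena ∩ Ulla: 15:55-19:35.
Grace ∩ Bashir ∩ Elena ∩ Ulla ∩ Arjun: 15:55-17:45.
Grace ∩ Bashir ∩ Elena ∩ Ulla ∩ Arjun ∩ Oona: 15:55-17:40.
Grace ∩ Bashir ∩ Elena ∩ Ulla ∩ Arjun ∩ Oona ∩ Freya: 15:55-17:40.
That's a single block of 105 minutes.

105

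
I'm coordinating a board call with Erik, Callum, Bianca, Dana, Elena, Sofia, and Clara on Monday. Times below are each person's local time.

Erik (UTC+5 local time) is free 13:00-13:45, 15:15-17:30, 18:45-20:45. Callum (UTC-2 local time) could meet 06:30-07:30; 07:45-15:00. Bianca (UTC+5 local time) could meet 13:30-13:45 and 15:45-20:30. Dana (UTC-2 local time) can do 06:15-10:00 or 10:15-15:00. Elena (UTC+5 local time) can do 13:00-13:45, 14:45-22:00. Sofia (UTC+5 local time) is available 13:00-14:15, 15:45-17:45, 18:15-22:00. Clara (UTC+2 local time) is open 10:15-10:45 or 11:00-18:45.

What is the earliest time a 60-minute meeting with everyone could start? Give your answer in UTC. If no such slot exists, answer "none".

10:45

Erik in UTC: 08:00-08:45, 10:15-12:30, 13:45-15:45 (subtract 5h to convert from UTC+5).
Callum in UTC: 08:30-09:30, 09:45-17:00 (add 2h to convert from UTC-2).
Bianca in UTC: 08:30-08:45, 10:45-15:30 (subtract 5h to convert from UTC+5).
Dana in UTC: 08:15-12:00, 12:15-17:00 (add 2h to convert from UTC-2).
Elena in UTC: 08:00-08:45, 09:45-17:00 (subtract 5h to convert from UTC+5).
Sofia in UTC: 08:00-09:15, 10:45-12:45, 13:15-17:00 (subtract 5h to convert from UTC+5).
Clara in UTC: 08:15-08:45, 09:00-16:45 (subtract 2h to convert from UTC+2).
Erik ∩ Callum: 08:30-08:45, 10:15-12:30, 13:45-15:45.
Erik ∩ Callum ∩ Bianca: 08:30-08:45, 10:45-12:30, 13:45-15:30.
Erik ∩ Callum ∩ Bianca ∩ Dana: 08:30-08:45, 10:45-12:00, 12:15-12:30, 13:45-15:30.
Erik ∩ Callum ∩ Bianca ∩ Dana ∩ Elena: 08:30-08:45, 10:45-12:00, 12:15-12:30, 13:45-15:30.
Erik ∩ Callum ∩ Bianca ∩ Dana ∩ Elena ∩ Sofia: 08:30-08:45, 10:45-12:00, 12:15-12:30, 13:45-15:30.
Erik ∩ Callum ∩ Bianca ∩ Dana ∩ Elena ∩ Sofia ∩ Clara: 08:30-08:45, 10:45-12:00, 12:15-12:30, 13:45-15:30.
The first common window of at least 60 minutes is 10:45-12:00, so the earliest start is 10:45.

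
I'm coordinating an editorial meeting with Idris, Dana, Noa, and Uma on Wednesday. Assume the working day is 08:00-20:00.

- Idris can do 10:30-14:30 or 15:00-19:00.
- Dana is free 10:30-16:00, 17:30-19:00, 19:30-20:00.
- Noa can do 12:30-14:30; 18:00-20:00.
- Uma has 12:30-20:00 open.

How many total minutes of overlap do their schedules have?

Idris ∩ Dana: 10:30-14:30, 15:00-16:00, 17:30-19:00.
Idris ∩ Dana ∩ Noa: 12:30-14:30, 18:00-19:00.
Idris ∩ Dana ∩ Noa ∩ Uma: 12:30-14:30, 18:00-19:00.
So the common availability across everyone is 12:30-14:30, 18:00-19:00.
Summing the common windows: 120 + 60 = 180 minutes.

180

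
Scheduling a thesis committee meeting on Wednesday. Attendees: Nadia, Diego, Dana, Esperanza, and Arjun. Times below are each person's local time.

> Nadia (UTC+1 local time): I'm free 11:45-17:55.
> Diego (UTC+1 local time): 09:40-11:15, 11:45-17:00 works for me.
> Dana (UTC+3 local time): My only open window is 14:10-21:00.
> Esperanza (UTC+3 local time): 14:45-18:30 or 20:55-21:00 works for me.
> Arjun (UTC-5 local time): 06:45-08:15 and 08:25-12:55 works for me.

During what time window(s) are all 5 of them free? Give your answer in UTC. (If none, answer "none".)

Nadia in UTC: 10:45-16:55 (subtract 1h to convert from UTC+1).
Diego in UTC: 08:40-10:15, 10:45-16:00 (subtract 1h to convert from UTC+1).
Dana in UTC: 11:10-18:00 (subtract 3h to convert from UTC+3).
Esperanza in UTC: 11:45-15:30, 17:55-18:00 (subtract 3h to convert from UTC+3).
Arjun in UTC: 11:45-13:15, 13:25-17:55 (add 5h to convert from UTC-5).
Nadia ∩ Diego: 10:45-16:00.
Nadia ∩ Diego ∩ Dana: 11:10-16:00.
Nadia ∩ Diego ∩ Dana ∩ Esperanza: 11:45-15:30.
Nadia ∩ Diego ∩ Dana ∩ Esperanza ∩ Arjun: 11:45-13:15, 13:25-15:30.
Those are the intersection windows.

11:45-13:15, 13:25-15:30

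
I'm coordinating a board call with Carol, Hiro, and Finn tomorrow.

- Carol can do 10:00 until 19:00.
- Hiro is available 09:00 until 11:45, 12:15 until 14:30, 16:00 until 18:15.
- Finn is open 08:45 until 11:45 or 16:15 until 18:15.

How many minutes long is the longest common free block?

120

Carol ∩ Hiro: 10:00-11:45, 12:15-14:30, 16:00-18:15.
Carol ∩ Hiro ∩ Finn: 10:00-11:45, 16:15-18:15.
Those are the intersection windows.
The longest is 16:15-18:15 at 120 minutes.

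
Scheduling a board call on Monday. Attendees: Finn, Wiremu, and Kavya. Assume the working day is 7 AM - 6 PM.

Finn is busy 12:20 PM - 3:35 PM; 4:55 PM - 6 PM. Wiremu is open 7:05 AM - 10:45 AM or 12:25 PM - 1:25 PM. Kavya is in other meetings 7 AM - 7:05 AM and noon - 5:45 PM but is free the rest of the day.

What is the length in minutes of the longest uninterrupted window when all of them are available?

Finn free: 07:00-12:20, 15:35-16:55 (invert busy blocks within the working day).
Wiremu free: 07:05-10:45, 12:25-13:25.
Kavya free: 07:05-12:00, 17:45-18:00 (invert busy blocks within the working day).
Finn ∩ Wiremu: 07:05-10:45.
Finn ∩ Wiremu ∩ Kavya: 07:05-10:45.
The longest is 07:05-10:45 at 220 minutes.

220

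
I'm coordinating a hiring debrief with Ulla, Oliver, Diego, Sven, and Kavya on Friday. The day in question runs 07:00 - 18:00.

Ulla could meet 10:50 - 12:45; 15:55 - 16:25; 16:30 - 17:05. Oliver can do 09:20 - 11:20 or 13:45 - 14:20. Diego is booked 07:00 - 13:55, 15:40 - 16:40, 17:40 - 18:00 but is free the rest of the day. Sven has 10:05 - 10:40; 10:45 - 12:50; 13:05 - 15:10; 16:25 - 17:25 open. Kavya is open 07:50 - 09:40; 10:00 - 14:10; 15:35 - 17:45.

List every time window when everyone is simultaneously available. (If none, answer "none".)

none

Ulla free: 10:50-12:45, 15:55-16:25, 16:30-17:05.
Oliver free: 09:20-11:20, 13:45-14:20.
Diego free: 13:55-15:40, 16:40-17:40 (invert busy blocks within the working day).
Sven free: 10:05-10:40, 10:45-12:50, 13:05-15:10, 16:25-17:25.
Kavya free: 07:50-09:40, 10:00-14:10, 15:35-17:45.
Ulla ∩ Oliver: 10:50-11:20.
Ulla ∩ Oliver ∩ Diego: ∅.
Ulla ∩ Oliver ∩ Diego ∩ Sven: ∅.
Ulla ∩ Oliver ∩ Diego ∩ Sven ∩ Kavya: ∅.
There is no time when everyone is free.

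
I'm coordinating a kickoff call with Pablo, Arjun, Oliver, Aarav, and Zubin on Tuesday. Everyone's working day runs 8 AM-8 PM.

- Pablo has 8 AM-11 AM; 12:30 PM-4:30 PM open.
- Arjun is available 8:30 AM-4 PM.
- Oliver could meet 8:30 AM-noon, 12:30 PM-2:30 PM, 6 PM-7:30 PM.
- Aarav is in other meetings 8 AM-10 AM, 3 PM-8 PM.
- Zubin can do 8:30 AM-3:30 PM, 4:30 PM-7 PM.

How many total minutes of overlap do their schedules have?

Pablo free: 08:00-11:00, 12:30-16:30.
Arjun free: 08:30-16:00.
Oliver free: 08:30-12:00, 12:30-14:30, 18:00-19:30.
Aarav free: 10:00-15:00 (invert busy blocks within the working day).
Zubin free: 08:30-15:30, 16:30-19:00.
Pablo ∩ Arjun: 08:30-11:00, 12:30-16:00.
Pablo ∩ Arjun ∩ Oliver: 08:30-11:00, 12:30-14:30.
Pablo ∩ Arjun ∩ Oliver ∩ Aarav: 10:00-11:00, 12:30-14:30.
Pablo ∩ Arjun ∩ Oliver ∩ Aarav ∩ Zubin: 10:00-11:00, 12:30-14:30.
Summing the common windows: 60 + 120 = 180 minutes.

180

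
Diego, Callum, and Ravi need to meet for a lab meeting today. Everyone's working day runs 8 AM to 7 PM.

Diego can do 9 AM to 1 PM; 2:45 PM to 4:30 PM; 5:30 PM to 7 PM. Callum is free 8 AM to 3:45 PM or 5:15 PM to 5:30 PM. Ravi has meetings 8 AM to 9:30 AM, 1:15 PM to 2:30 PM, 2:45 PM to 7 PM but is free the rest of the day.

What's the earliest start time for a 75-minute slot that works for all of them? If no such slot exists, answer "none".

Diego free: 09:00-13:00, 14:45-16:30, 17:30-19:00.
Callum free: 08:00-15:45, 17:15-17:30.
Ravi free: 09:30-13:15, 14:30-14:45 (invert busy blocks within the working day).
Diego ∩ Callum: 09:00-13:00, 14:45-15:45.
Diego ∩ Callum ∩ Ravi: 09:30-13:00.
Those are the intersection windows.
The first common window of at least 75 minutes is 09:30-13:00, so the earliest start is 09:30.

09:30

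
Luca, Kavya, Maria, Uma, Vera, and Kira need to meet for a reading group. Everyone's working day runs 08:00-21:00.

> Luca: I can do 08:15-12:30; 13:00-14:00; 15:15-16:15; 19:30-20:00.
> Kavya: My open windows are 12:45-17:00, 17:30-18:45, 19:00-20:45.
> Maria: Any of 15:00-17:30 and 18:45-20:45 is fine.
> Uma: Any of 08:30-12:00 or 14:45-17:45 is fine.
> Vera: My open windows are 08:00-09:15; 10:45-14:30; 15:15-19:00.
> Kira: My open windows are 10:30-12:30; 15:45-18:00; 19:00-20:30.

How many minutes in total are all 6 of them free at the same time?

30

Luca ∩ Kavya: 13:00-14:00, 15:15-16:15, 19:30-20:00.
Luca ∩ Kavya ∩ Maria: 15:15-16:15, 19:30-20:00.
Luca ∩ Kavya ∩ Maria ∩ Uma: 15:15-16:15.
Luca ∩ Kavya ∩ Maria ∩ Uma ∩ Vera: 15:15-16:15.
Luca ∩ Kavya ∩ Maria ∩ Uma ∩ Vera ∩ Kira: 15:45-16:15.
That's a single block of 30 minutes.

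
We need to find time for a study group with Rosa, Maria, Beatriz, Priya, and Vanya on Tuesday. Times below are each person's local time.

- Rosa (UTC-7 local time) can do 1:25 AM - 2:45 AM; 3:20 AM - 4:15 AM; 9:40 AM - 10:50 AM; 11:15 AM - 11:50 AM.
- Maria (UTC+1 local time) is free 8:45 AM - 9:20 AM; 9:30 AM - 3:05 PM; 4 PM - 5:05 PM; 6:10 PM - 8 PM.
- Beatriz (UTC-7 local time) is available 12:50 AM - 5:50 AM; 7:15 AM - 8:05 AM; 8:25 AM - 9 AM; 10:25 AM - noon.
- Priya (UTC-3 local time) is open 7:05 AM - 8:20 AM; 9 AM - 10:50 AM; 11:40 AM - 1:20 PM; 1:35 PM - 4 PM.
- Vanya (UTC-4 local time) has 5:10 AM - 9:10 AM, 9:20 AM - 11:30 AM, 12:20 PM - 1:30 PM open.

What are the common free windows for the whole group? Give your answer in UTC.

10:20-11:15, 17:25-17:30

Rosa in UTC: 08:25-09:45, 10:20-11:15, 16:40-17:50, 18:15-18:50 (add 7h to convert from UTC-7).
Maria in UTC: 07:45-08:20, 08:30-14:05, 15:00-16:05, 17:10-19:00 (subtract 1h to convert from UTC+1).
Beatriz in UTC: 07:50-12:50, 14:15-15:05, 15:25-16:00, 17:25-19:00 (add 7h to convert from UTC-7).
Priya in UTC: 10:05-11:20, 12:00-13:50, 14:40-16:20, 16:35-19:00 (add 3h to convert from UTC-3).
Vanya in UTC: 09:10-13:10, 13:20-15:30, 16:20-17:30 (add 4h to convert from UTC-4).
Rosa ∩ Maria: 08:30-09:45, 10:20-11:15, 17:10-17:50, 18:15-18:50.
Rosa ∩ Maria ∩ Beatriz: 08:30-09:45, 10:20-11:15, 17:25-17:50, 18:15-18:50.
Rosa ∩ Maria ∩ Beatriz ∩ Priya: 10:20-11:15, 17:25-17:50, 18:15-18:50.
Rosa ∩ Maria ∩ Beatriz ∩ Priya ∩ Vanya: 10:20-11:15, 17:25-17:30.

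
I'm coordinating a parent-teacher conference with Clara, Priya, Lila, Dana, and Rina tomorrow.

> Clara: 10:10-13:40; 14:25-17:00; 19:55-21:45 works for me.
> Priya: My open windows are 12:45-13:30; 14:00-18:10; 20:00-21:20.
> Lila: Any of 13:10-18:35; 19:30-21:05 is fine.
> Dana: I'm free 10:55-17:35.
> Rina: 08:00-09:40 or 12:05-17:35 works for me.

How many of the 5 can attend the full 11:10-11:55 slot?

2

Clara and Dana can make the full 11:10-11:55 slot — that's 2.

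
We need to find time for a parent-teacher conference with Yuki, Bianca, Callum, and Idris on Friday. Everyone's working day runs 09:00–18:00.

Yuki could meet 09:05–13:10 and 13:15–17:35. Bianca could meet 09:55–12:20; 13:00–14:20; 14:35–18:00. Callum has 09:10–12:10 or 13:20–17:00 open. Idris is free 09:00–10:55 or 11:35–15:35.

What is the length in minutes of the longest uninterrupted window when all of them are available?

60

Yuki ∩ Bianca: 09:55-12:20, 13:00-13:10, 13:15-14:20, 14:35-17:35.
Yuki ∩ Bianca ∩ Callum: 09:55-12:10, 13:20-14:20, 14:35-17:00.
Yuki ∩ Bianca ∩ Callum ∩ Idris: 09:55-10:55, 11:35-12:10, 13:20-14:20, 14:35-15:35.
Those are the intersection windows.
The longest is 09:55-10:55 at 60 minutes.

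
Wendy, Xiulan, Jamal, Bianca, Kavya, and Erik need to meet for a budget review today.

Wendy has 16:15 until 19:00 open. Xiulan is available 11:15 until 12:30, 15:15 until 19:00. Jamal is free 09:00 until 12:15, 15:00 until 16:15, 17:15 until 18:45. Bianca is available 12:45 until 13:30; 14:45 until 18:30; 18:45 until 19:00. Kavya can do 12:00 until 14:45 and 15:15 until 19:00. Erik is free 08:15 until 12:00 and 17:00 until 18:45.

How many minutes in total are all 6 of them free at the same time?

75

Wendy ∩ Xiulan: 16:15-19:00.
Wendy ∩ Xiulan ∩ Jamal: 17:15-18:45.
Wendy ∩ Xiulan ∩ Jamal ∩ Bianca: 17:15-18:30.
Wendy ∩ Xiulan ∩ Jamal ∩ Bianca ∩ Kavya: 17:15-18:30.
Wendy ∩ Xiulan ∩ Jamal ∩ Bianca ∩ Kavya ∩ Erik: 17:15-18:30.
Those are the intersection windows.
That's a single block of 75 minutes.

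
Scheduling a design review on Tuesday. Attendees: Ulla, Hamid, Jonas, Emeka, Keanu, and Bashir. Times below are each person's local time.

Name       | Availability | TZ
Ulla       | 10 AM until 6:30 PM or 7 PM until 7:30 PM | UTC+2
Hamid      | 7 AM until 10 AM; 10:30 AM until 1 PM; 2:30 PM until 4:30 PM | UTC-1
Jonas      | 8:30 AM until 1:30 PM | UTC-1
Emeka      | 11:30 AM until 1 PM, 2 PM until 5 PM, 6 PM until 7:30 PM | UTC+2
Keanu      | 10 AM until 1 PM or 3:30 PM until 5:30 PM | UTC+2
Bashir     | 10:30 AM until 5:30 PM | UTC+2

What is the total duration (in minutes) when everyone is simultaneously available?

Ulla in UTC: 08:00-16:30, 17:00-17:30 (subtract 2h to convert from UTC+2).
Hamid in UTC: 08:00-11:00, 11:30-14:00, 15:30-17:30 (add 1h to convert from UTC-1).
Jonas in UTC: 09:30-14:30 (add 1h to convert from UTC-1).
Emeka in UTC: 09:30-11:00, 12:00-15:00, 16:00-17:30 (subtract 2h to convert from UTC+2).
Keanu in UTC: 08:00-11:00, 13:30-15:30 (subtract 2h to convert from UTC+2).
Bashir in UTC: 08:30-15:30 (subtract 2h to convert from UTC+2).
Ulla ∩ Hamid: 08:00-11:00, 11:30-14:00, 15:30-16:30, 17:00-17:30.
Ulla ∩ Hamid ∩ Jonas: 09:30-11:00, 11:30-14:00.
Ulla ∩ Hamid ∩ Jonas ∩ Emeka: 09:30-11:00, 12:00-14:00.
Ulla ∩ Hamid ∩ Jonas ∩ Emeka ∩ Keanu: 09:30-11:00, 13:30-14:00.
Ulla ∩ Hamid ∩ Jonas ∩ Emeka ∩ Keanu ∩ Bashir: 09:30-11:00, 13:30-14:00.
Summing the common windows: 90 + 30 = 120 minutes.

120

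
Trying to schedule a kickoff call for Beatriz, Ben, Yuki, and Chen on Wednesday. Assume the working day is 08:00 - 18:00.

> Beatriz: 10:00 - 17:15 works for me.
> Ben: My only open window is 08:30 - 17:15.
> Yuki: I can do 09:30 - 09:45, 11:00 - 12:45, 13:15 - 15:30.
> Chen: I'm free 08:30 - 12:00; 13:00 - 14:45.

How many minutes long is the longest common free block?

Beatriz ∩ Ben: 10:00-17:15.
Beatriz ∩ Ben ∩ Yuki: 11:00-12:45, 13:15-15:30.
Beatriz ∩ Ben ∩ Yuki ∩ Chen: 11:00-12:00, 13:15-14:45.
The longest is 13:15-14:45 at 90 minutes.

90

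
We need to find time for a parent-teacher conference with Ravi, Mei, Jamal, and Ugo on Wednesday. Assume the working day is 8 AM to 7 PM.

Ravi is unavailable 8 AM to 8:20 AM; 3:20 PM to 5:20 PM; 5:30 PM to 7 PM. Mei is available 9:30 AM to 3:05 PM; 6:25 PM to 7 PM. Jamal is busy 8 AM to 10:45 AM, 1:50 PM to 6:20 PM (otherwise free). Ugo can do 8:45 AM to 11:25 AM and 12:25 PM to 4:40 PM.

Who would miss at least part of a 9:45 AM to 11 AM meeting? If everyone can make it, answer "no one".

Jamal

Ravi free: 08:20-15:20, 17:20-17:30 (invert busy blocks within the working day).
Mei free: 09:30-15:05, 18:25-19:00.
Jamal free: 10:45-13:50, 18:20-19:00 (invert busy blocks within the working day).
Ugo free: 08:45-11:25, 12:25-16:40.
Ravi: free for 09:45-11:00. Mei: free for 09:45-11:00. Jamal: not fully free for 09:45-11:00. Ugo: free for 09:45-11:00.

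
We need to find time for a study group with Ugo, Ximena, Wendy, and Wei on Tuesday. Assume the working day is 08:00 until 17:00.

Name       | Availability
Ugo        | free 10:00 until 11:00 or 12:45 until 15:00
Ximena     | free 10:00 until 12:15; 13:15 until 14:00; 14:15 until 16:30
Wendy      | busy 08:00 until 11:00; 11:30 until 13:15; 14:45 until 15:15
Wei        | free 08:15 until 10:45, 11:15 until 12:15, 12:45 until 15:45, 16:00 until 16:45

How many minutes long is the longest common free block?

Ugo free: 10:00-11:00, 12:45-15:00.
Ximena free: 10:00-12:15, 13:15-14:00, 14:15-16:30.
Wendy free: 11:00-11:30, 13:15-14:45, 15:15-17:00 (invert busy blocks within the working day).
Wei free: 08:15-10:45, 11:15-12:15, 12:45-15:45, 16:00-16:45.
Ugo ∩ Ximena: 10:00-11:00, 13:15-14:00, 14:15-15:00.
Ugo ∩ Ximena ∩ Wendy: 13:15-14:00, 14:15-14:45.
Ugo ∩ Ximena ∩ Wendy ∩ Wei: 13:15-14:00, 14:15-14:45.
The longest is 13:15-14:00 at 45 minutes.

45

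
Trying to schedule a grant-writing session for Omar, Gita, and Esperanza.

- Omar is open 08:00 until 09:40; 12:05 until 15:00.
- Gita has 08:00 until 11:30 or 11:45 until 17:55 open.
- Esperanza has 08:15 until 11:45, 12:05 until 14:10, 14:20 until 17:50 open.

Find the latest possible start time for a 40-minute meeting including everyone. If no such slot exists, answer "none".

14:20

Omar ∩ Gita: 08:00-09:40, 12:05-15:00.
Omar ∩ Gita ∩ Esperanza: 08:15-09:40, 12:05-14:10, 14:20-15:00.
The last common window of at least 40 minutes is 14:20-15:00; a 40-minute meeting can start as late as 14:20 and still end by 15:00.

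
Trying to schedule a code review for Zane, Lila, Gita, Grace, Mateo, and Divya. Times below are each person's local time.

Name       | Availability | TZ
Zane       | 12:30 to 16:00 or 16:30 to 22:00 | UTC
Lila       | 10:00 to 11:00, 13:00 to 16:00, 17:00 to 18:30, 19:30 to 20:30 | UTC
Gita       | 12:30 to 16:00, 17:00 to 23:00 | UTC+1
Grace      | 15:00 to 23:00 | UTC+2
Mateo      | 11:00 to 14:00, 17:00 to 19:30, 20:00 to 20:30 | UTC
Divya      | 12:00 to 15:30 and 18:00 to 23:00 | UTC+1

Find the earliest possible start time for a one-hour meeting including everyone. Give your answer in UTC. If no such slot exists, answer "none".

13:00

Zane in UTC: 12:30-16:00, 16:30-22:00.
Lila in UTC: 10:00-11:00, 13:00-16:00, 17:00-18:30, 19:30-20:30.
Gita in UTC: 11:30-15:00, 16:00-22:00 (subtract 1h to convert from UTC+1).
Grace in UTC: 13:00-21:00 (subtract 2h to convert from UTC+2).
Mateo in UTC: 11:00-14:00, 17:00-19:30, 20:00-20:30.
Divya in UTC: 11:00-14:30, 17:00-22:00 (subtract 1h to convert from UTC+1).
Zane ∩ Lila: 13:00-16:00, 17:00-18:30, 19:30-20:30.
Zane ∩ Lila ∩ Gita: 13:00-15:00, 17:00-18:30, 19:30-20:30.
Zane ∩ Lila ∩ Gita ∩ Grace: 13:00-15:00, 17:00-18:30, 19:30-20:30.
Zane ∩ Lila ∩ Gita ∩ Grace ∩ Mateo: 13:00-14:00, 17:00-18:30, 20:00-20:30.
Zane ∩ Lila ∩ Gita ∩ Grace ∩ Mateo ∩ Divya: 13:00-14:00, 17:00-18:30, 20:00-20:30.
The first common window of at least 60 minutes is 13:00-14:00, so the earliest start is 13:00.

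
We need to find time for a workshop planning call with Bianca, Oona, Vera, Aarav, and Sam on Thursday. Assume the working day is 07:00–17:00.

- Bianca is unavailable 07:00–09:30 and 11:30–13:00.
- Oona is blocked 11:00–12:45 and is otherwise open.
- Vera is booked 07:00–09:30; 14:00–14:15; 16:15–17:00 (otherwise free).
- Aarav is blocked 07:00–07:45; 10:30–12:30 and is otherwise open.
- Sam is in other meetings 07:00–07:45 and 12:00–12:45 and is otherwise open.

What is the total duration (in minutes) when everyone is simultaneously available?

Bianca free: 09:30-11:30, 13:00-17:00 (invert busy blocks within the working day).
Oona free: 07:00-11:00, 12:45-17:00 (invert busy blocks within the working day).
Vera free: 09:30-14:00, 14:15-16:15 (invert busy blocks within the working day).
Aarav free: 07:45-10:30, 12:30-17:00 (invert busy blocks within the working day).
Sam free: 07:45-12:00, 12:45-17:00 (invert busy blocks within the working day).
Bianca ∩ Oona: 09:30-11:00, 13:00-17:00.
Bianca ∩ Oona ∩ Vera: 09:30-11:00, 13:00-14:00, 14:15-16:15.
Bianca ∩ Oona ∩ Vera ∩ Aarav: 09:30-10:30, 13:00-14:00, 14:15-16:15.
Bianca ∩ Oona ∩ Vera ∩ Aarav ∩ Sam: 09:30-10:30, 13:00-14:00, 14:15-16:15.
Summing the common windows: 60 + 60 + 120 = 240 minutes.

240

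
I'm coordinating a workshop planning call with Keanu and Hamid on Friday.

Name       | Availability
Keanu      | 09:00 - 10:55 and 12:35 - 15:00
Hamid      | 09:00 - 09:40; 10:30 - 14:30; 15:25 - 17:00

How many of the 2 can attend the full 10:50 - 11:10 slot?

Hamid can make the full 10:50-11:10 slot — that's 1.

1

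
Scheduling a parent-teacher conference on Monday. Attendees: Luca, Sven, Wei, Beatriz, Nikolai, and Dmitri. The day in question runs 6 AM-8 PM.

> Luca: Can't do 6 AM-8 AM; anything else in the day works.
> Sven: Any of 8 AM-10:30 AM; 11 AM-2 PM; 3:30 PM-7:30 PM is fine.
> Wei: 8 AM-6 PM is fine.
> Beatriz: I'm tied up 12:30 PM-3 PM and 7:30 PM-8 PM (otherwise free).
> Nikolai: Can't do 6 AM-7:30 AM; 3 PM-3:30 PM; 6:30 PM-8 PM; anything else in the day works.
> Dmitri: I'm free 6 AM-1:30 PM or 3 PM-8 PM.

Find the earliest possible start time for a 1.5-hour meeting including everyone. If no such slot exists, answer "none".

Luca free: 08:00-20:00 (invert busy blocks within the working day).
Sven free: 08:00-10:30, 11:00-14:00, 15:30-19:30.
Wei free: 08:00-18:00.
Beatriz free: 06:00-12:30, 15:00-19:30 (invert busy blocks within the working day).
Nikolai free: 07:30-15:00, 15:30-18:30 (invert busy blocks within the working day).
Dmitri free: 06:00-13:30, 15:00-20:00.
Luca ∩ Sven: 08:00-10:30, 11:00-14:00, 15:30-19:30.
Luca ∩ Sven ∩ Wei: 08:00-10:30, 11:00-14:00, 15:30-18:00.
Luca ∩ Sven ∩ Wei ∩ Beatriz: 08:00-10:30, 11:00-12:30, 15:30-18:00.
Luca ∩ Sven ∩ Wei ∩ Beatriz ∩ Nikolai: 08:00-10:30, 11:00-12:30, 15:30-18:00.
Luca ∩ Sven ∩ Wei ∩ Beatriz ∩ Nikolai ∩ Dmitri: 08:00-10:30, 11:00-12:30, 15:30-18:00.
The first common window of at least 90 minutes is 08:00-10:30, so the earliest start is 08:00.

08:00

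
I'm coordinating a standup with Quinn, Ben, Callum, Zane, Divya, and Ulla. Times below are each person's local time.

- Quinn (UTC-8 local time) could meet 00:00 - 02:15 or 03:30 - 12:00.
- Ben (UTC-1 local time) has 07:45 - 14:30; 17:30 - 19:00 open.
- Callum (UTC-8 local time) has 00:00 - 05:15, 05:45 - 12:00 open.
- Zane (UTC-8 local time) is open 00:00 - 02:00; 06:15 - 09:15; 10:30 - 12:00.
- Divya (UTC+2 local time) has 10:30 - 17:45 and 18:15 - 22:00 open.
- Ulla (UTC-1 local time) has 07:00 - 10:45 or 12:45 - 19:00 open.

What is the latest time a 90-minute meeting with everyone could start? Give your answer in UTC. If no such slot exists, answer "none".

18:30

Quinn in UTC: 08:00-10:15, 11:30-20:00 (add 8h to convert from UTC-8).
Ben in UTC: 08:45-15:30, 18:30-20:00 (add 1h to convert from UTC-1).
Callum in UTC: 08:00-13:15, 13:45-20:00 (add 8h to convert from UTC-8).
Zane in UTC: 08:00-10:00, 14:15-17:15, 18:30-20:00 (add 8h to convert from UTC-8).
Divya in UTC: 08:30-15:45, 16:15-20:00 (subtract 2h to convert from UTC+2).
Ulla in UTC: 08:00-11:45, 13:45-20:00 (add 1h to convert from UTC-1).
Quinn ∩ Ben: 08:45-10:15, 11:30-15:30, 18:30-20:00.
Quinn ∩ Ben ∩ Callum: 08:45-10:15, 11:30-13:15, 13:45-15:30, 18:30-20:00.
Quinn ∩ Ben ∩ Callum ∩ Zane: 08:45-10:00, 14:15-15:30, 18:30-20:00.
Quinn ∩ Ben ∩ Callum ∩ Zane ∩ Divya: 08:45-10:00, 14:15-15:30, 18:30-20:00.
Quinn ∩ Ben ∩ Callum ∩ Zane ∩ Divya ∩ Ulla: 08:45-10:00, 14:15-15:30, 18:30-20:00.
The last common window of at least 90 minutes is 18:30-20:00; a 90-minute meeting can start as late as 18:30 and still end by 20:00.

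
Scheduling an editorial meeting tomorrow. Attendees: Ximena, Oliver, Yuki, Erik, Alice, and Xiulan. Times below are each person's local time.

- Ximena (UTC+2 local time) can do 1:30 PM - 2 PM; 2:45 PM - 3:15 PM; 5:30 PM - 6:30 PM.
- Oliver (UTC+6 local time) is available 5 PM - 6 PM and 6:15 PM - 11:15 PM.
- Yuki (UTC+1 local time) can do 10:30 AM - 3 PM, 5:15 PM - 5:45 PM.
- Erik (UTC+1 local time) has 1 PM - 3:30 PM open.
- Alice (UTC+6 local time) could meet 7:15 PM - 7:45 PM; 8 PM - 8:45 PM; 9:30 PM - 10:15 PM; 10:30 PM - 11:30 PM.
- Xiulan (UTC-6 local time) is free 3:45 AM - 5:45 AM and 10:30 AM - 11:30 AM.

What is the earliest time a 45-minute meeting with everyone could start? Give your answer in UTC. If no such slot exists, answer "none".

Ximena in UTC: 11:30-12:00, 12:45-13:15, 15:30-16:30 (subtract 2h to convert from UTC+2).
Oliver in UTC: 11:00-12:00, 12:15-17:15 (subtract 6h to convert from UTC+6).
Yuki in UTC: 09:30-14:00, 16:15-16:45 (subtract 1h to convert from UTC+1).
Erik in UTC: 12:00-14:30 (subtract 1h to convert from UTC+1).
Alice in UTC: 13:15-13:45, 14:00-14:45, 15:30-16:15, 16:30-17:30 (subtract 6h to convert from UTC+6).
Xiulan in UTC: 09:45-11:45, 16:30-17:30 (add 6h to convert from UTC-6).
Ximena ∩ Oliver: 11:30-12:00, 12:45-13:15, 15:30-16:30.
Ximena ∩ Oliver ∩ Yuki: 11:30-12:00, 12:45-13:15, 16:15-16:30.
Ximena ∩ Oliver ∩ Yuki ∩ Erik: 12:45-13:15.
Ximena ∩ Oliver ∩ Yuki ∩ Erik ∩ Alice: ∅.
Ximena ∩ Oliver ∩ Yuki ∩ Erik ∩ Alice ∩ Xiulan: ∅.
There is no time when everyone is free.
No common window is at least 45 minutes long.

none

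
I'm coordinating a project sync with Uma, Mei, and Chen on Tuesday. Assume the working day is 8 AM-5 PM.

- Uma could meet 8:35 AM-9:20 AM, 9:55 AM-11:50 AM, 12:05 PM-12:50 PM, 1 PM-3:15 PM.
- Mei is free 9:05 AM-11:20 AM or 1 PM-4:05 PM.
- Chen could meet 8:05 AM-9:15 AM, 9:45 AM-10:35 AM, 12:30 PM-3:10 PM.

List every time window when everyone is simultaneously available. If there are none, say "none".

Uma ∩ Mei: 09:05-09:20, 09:55-11:20, 13:00-15:15.
Uma ∩ Mei ∩ Chen: 09:05-09:15, 09:55-10:35, 13:00-15:10.
Those are the intersection windows.

09:05-09:15, 09:55-10:35, 13:00-15:10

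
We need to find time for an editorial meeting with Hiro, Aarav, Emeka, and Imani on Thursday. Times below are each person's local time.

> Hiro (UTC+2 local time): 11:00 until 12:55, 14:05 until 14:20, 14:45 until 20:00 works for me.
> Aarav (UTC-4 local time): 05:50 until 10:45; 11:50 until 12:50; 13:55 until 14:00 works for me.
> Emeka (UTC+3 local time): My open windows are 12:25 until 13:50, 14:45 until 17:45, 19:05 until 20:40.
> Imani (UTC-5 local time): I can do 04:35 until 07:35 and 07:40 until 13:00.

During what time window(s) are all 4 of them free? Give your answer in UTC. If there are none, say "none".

09:50-10:50, 12:05-12:20, 12:45-14:45, 16:05-16:50

Hiro in UTC: 09:00-10:55, 12:05-12:20, 12:45-18:00 (subtract 2h to convert from UTC+2).
Aarav in UTC: 09:50-14:45, 15:50-16:50, 17:55-18:00 (add 4h to convert from UTC-4).
Emeka in UTC: 09:25-10:50, 11:45-14:45, 16:05-17:40 (subtract 3h to convert from UTC+3).
Imani in UTC: 09:35-12:35, 12:40-18:00 (add 5h to convert from UTC-5).
Hiro ∩ Aarav: 09:50-10:55, 12:05-12:20, 12:45-14:45, 15:50-16:50, 17:55-18:00.
Hiro ∩ Aarav ∩ Emeka: 09:50-10:50, 12:05-12:20, 12:45-14:45, 16:05-16:50.
Hiro ∩ Aarav ∩ Emeka ∩ Imani: 09:50-10:50, 12:05-12:20, 12:45-14:45, 16:05-16:50.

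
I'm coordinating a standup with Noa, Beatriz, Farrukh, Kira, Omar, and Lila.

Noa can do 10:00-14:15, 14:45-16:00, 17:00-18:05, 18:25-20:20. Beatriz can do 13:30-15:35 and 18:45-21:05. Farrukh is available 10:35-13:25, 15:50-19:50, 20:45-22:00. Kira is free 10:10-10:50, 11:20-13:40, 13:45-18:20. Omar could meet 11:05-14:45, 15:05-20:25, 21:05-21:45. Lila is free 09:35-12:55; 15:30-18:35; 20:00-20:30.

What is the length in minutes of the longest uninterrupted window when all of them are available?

0

Noa ∩ Beatriz: 13:30-14:15, 14:45-15:35, 18:45-20:20.
Noa ∩ Beatriz ∩ Farrukh: 18:45-19:50.
Noa ∩ Beatriz ∩ Farrukh ∩ Kira: ∅.
Noa ∩ Beatriz ∩ Farrukh ∩ Kira ∩ Omar: ∅.
Noa ∩ Beatriz ∩ Farrukh ∩ Kira ∩ Omar ∩ Lila: ∅.
There is no time when everyone is free.
No common window exists, so the longest block is 0 minutes.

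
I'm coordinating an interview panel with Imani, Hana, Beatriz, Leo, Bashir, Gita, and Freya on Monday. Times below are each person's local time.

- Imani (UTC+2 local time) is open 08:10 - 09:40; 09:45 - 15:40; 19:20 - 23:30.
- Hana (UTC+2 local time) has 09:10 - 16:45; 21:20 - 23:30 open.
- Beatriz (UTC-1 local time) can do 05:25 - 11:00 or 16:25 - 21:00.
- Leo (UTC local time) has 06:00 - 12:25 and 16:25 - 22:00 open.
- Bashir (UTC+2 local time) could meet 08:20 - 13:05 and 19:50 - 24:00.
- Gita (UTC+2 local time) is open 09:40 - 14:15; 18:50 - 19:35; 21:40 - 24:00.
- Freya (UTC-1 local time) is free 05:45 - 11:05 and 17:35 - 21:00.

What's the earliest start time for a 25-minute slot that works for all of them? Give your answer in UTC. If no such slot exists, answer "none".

Imani in UTC: 06:10-07:40, 07:45-13:40, 17:20-21:30 (subtract 2h to convert from UTC+2).
Hana in UTC: 07:10-14:45, 19:20-21:30 (subtract 2h to convert from UTC+2).
Beatriz in UTC: 06:25-12:00, 17:25-22:00 (add 1h to convert from UTC-1).
Leo in UTC: 06:00-12:25, 16:25-22:00.
Bashir in UTC: 06:20-11:05, 17:50-22:00 (subtract 2h to convert from UTC+2).
Gita in UTC: 07:40-12:15, 16:50-17:35, 19:40-22:00 (subtract 2h to convert from UTC+2).
Freya in UTC: 06:45-12:05, 18:35-22:00 (add 1h to convert from UTC-1).
Imani ∩ Hana: 07:10-07:40, 07:45-13:40, 19:20-21:30.
Imani ∩ Hana ∩ Beatriz: 07:10-07:40, 07:45-12:00, 19:20-21:30.
Imani ∩ Hana ∩ Beatriz ∩ Leo: 07:10-07:40, 07:45-12:00, 19:20-21:30.
Imani ∩ Hana ∩ Beatriz ∩ Leo ∩ Bashir: 07:10-07:40, 07:45-11:05, 19:20-21:30.
Imani ∩ Hana ∩ Beatriz ∩ Leo ∩ Bashir ∩ Gita: 07:45-11:05, 19:40-21:30.
Imani ∩ Hana ∩ Beatriz ∩ Leo ∩ Bashir ∩ Gita ∩ Freya: 07:45-11:05, 19:40-21:30.
So the common availability across everyone is 07:45-11:05, 19:40-21:30.
The first common window of at least 25 minutes is 07:45-11:05, so the earliest start is 07:45.

07:45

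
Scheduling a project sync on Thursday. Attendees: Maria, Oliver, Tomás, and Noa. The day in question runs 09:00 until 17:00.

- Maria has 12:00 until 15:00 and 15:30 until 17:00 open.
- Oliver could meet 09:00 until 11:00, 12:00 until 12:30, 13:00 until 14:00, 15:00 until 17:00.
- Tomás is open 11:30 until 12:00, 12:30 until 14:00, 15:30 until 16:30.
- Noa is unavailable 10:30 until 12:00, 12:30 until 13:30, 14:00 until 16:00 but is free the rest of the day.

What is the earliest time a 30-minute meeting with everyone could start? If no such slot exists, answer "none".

13:30

Maria free: 12:00-15:00, 15:30-17:00.
Oliver free: 09:00-11:00, 12:00-12:30, 13:00-14:00, 15:00-17:00.
Tomás free: 11:30-12:00, 12:30-14:00, 15:30-16:30.
Noa free: 09:00-10:30, 12:00-12:30, 13:30-14:00, 16:00-17:00 (invert busy blocks within the working day).
Maria ∩ Oliver: 12:00-12:30, 13:00-14:00, 15:30-17:00.
Maria ∩ Oliver ∩ Tomás: 13:00-14:00, 15:30-16:30.
Maria ∩ Oliver ∩ Tomás ∩ Noa: 13:30-14:00, 16:00-16:30.
Those are the intersection windows.
The first common window of at least 30 minutes is 13:30-14:00, so the earliest start is 13:30.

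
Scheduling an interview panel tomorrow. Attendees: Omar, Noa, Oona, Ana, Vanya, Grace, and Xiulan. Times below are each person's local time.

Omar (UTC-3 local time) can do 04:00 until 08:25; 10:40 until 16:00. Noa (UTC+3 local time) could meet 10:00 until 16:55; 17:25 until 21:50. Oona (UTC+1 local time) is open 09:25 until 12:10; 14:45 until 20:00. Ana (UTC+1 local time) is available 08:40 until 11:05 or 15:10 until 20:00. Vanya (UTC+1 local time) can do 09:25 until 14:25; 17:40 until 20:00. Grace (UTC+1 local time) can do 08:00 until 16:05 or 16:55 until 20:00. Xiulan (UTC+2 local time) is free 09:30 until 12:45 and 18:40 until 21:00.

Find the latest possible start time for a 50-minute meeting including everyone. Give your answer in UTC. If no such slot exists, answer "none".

18:00

Omar in UTC: 07:00-11:25, 13:40-19:00 (add 3h to convert from UTC-3).
Noa in UTC: 07:00-13:55, 14:25-18:50 (subtract 3h to convert from UTC+3).
Oona in UTC: 08:25-11:10, 13:45-19:00 (subtract 1h to convert from UTC+1).
Ana in UTC: 07:40-10:05, 14:10-19:00 (subtract 1h to convert from UTC+1).
Vanya in UTC: 08:25-13:25, 16:40-19:00 (subtract 1h to convert from UTC+1).
Grace in UTC: 07:00-15:05, 15:55-19:00 (subtract 1h to convert from UTC+1).
Xiulan in UTC: 07:30-10:45, 16:40-19:00 (subtract 2h to convert from UTC+2).
Omar ∩ Noa: 07:00-11:25, 13:40-13:55, 14:25-18:50.
Omar ∩ Noa ∩ Oona: 08:25-11:10, 13:45-13:55, 14:25-18:50.
Omar ∩ Noa ∩ Oona ∩ Ana: 08:25-10:05, 14:25-18:50.
Omar ∩ Noa ∩ Oona ∩ Ana ∩ Vanya: 08:25-10:05, 16:40-18:50.
Omar ∩ Noa ∩ Oona ∩ Ana ∩ Vanya ∩ Grace: 08:25-10:05, 16:40-18:50.
Omar ∩ Noa ∩ Oona ∩ Ana ∩ Vanya ∩ Grace ∩ Xiulan: 08:25-10:05, 16:40-18:50.
So the common availability across everyone is 08:25-10:05, 16:40-18:50.
The last common window of at least 50 minutes is 16:40-18:50; a 50-minute meeting can start as late as 18:00 and still end by 18:50.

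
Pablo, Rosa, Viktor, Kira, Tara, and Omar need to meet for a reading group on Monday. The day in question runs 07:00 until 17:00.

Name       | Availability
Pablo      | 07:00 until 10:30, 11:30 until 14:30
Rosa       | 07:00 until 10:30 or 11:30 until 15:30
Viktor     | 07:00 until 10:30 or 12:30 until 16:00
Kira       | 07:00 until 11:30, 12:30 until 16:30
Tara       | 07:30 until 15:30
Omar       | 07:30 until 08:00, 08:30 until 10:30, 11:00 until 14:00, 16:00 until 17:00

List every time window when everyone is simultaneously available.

07:30-08:00, 08:30-10:30, 12:30-14:00

Pablo ∩ Rosa: 07:00-10:30, 11:30-14:30.
Pablo ∩ Rosa ∩ Viktor: 07:00-10:30, 12:30-14:30.
Pablo ∩ Rosa ∩ Viktor ∩ Kira: 07:00-10:30, 12:30-14:30.
Pablo ∩ Rosa ∩ Viktor ∩ Kira ∩ Tara: 07:30-10:30, 12:30-14:30.
Pablo ∩ Rosa ∩ Viktor ∩ Kira ∩ Tara ∩ Omar: 07:30-08:00, 08:30-10:30, 12:30-14:00.
So the common availability across everyone is 07:30-08:00, 08:30-10:30, 12:30-14:00.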